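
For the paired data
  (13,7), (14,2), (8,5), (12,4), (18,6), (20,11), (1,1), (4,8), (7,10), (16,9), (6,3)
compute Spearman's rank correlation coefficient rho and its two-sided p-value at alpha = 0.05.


Step 1: Rank x and y separately (midranks; no ties here).
rank(x): 13->7, 14->8, 8->5, 12->6, 18->10, 20->11, 1->1, 4->2, 7->4, 16->9, 6->3
rank(y): 7->7, 2->2, 5->5, 4->4, 6->6, 11->11, 1->1, 8->8, 10->10, 9->9, 3->3
Step 2: d_i = R_x(i) - R_y(i); compute d_i^2.
  (7-7)^2=0, (8-2)^2=36, (5-5)^2=0, (6-4)^2=4, (10-6)^2=16, (11-11)^2=0, (1-1)^2=0, (2-8)^2=36, (4-10)^2=36, (9-9)^2=0, (3-3)^2=0
sum(d^2) = 128.
Step 3: rho = 1 - 6*128 / (11*(11^2 - 1)) = 1 - 768/1320 = 0.418182.
Step 4: Under H0, t = rho * sqrt((n-2)/(1-rho^2)) = 1.3811 ~ t(9).
Step 5: Two-sided p-value from the t-distribution with 9 df = 0.200570.
Step 6: alpha = 0.05. fail to reject H0.

rho = 0.4182, p = 0.200570, fail to reject H0 at alpha = 0.05.


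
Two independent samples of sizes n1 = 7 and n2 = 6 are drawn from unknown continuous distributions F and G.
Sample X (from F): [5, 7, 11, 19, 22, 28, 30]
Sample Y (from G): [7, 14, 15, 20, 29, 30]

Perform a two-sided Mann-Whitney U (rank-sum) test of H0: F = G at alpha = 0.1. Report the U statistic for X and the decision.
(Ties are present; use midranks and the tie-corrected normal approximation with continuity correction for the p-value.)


Step 1: Combine and sort all 13 observations; assign midranks.
sorted (value, group): (5,X), (7,X), (7,Y), (11,X), (14,Y), (15,Y), (19,X), (20,Y), (22,X), (28,X), (29,Y), (30,X), (30,Y)
ranks: 5->1, 7->2.5, 7->2.5, 11->4, 14->5, 15->6, 19->7, 20->8, 22->9, 28->10, 29->11, 30->12.5, 30->12.5
Step 2: Rank sum for X: R1 = 1 + 2.5 + 4 + 7 + 9 + 10 + 12.5 = 46.
Step 3: U_X = R1 - n1(n1+1)/2 = 46 - 7*8/2 = 46 - 28 = 18.
       U_Y = n1*n2 - U_X = 42 - 18 = 24.
Step 4: Ties are present, so use the tie-corrected normal approximation (with continuity correction) for the p-value.
Step 5: p-value = 0.720247; compare to alpha = 0.1. fail to reject H0.

U_X = 18, p = 0.720247, fail to reject H0 at alpha = 0.1.


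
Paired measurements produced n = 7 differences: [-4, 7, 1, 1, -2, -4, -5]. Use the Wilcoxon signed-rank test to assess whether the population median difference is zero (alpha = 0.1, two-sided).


Step 1: Drop any zero differences (none here) and take |d_i|.
|d| = [4, 7, 1, 1, 2, 4, 5]
Step 2: Midrank |d_i| (ties get averaged ranks).
ranks: |4|->4.5, |7|->7, |1|->1.5, |1|->1.5, |2|->3, |4|->4.5, |5|->6
Step 3: Attach original signs; sum ranks with positive sign and with negative sign.
W+ = 7 + 1.5 + 1.5 = 10
W- = 4.5 + 3 + 4.5 + 6 = 18
(Check: W+ + W- = 28 should equal n(n+1)/2 = 28.)
Step 4: Test statistic W = min(W+, W-) = 10.
Step 5: Ties in |d|, so use the tie-corrected normal approximation.
        E[W] = n(n+1)/4 = 7*8/4 = 14.
        Tie groups: |d|=1 (t=2), |d|=4 (t=2); sum(t^3 - t) = 12.
        Var[W] = n(n+1)(2n+1)/24 - sum(t^3-t)/48 = 840/24 - 12/48 = 34.75.
        z = (W - E[W]) / sqrt(Var[W]) = (10 - 14) / 5.8949 = -0.6786.
        Two-sided p = 2*Phi(z) = 0.497422.
Step 6: alpha = 0.1. fail to reject H0.

W+ = 10, W- = 18, W = min = 10, p = 0.497422, fail to reject H0.


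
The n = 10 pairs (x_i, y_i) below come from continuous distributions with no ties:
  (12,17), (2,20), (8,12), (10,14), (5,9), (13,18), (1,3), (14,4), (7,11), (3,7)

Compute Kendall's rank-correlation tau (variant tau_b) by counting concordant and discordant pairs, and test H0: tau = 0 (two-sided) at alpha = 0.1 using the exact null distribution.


Step 1: Enumerate the 45 unordered pairs (i,j) with i<j and classify each by sign(x_j-x_i) * sign(y_j-y_i).
  (1,2):dx=-10,dy=+3->D; (1,3):dx=-4,dy=-5->C; (1,4):dx=-2,dy=-3->C; (1,5):dx=-7,dy=-8->C
  (1,6):dx=+1,dy=+1->C; (1,7):dx=-11,dy=-14->C; (1,8):dx=+2,dy=-13->D; (1,9):dx=-5,dy=-6->C
  (1,10):dx=-9,dy=-10->C; (2,3):dx=+6,dy=-8->D; (2,4):dx=+8,dy=-6->D; (2,5):dx=+3,dy=-11->D
  (2,6):dx=+11,dy=-2->D; (2,7):dx=-1,dy=-17->C; (2,8):dx=+12,dy=-16->D; (2,9):dx=+5,dy=-9->D
  (2,10):dx=+1,dy=-13->D; (3,4):dx=+2,dy=+2->C; (3,5):dx=-3,dy=-3->C; (3,6):dx=+5,dy=+6->C
  (3,7):dx=-7,dy=-9->C; (3,8):dx=+6,dy=-8->D; (3,9):dx=-1,dy=-1->C; (3,10):dx=-5,dy=-5->C
  (4,5):dx=-5,dy=-5->C; (4,6):dx=+3,dy=+4->C; (4,7):dx=-9,dy=-11->C; (4,8):dx=+4,dy=-10->D
  (4,9):dx=-3,dy=-3->C; (4,10):dx=-7,dy=-7->C; (5,6):dx=+8,dy=+9->C; (5,7):dx=-4,dy=-6->C
  (5,8):dx=+9,dy=-5->D; (5,9):dx=+2,dy=+2->C; (5,10):dx=-2,dy=-2->C; (6,7):dx=-12,dy=-15->C
  (6,8):dx=+1,dy=-14->D; (6,9):dx=-6,dy=-7->C; (6,10):dx=-10,dy=-11->C; (7,8):dx=+13,dy=+1->C
  (7,9):dx=+6,dy=+8->C; (7,10):dx=+2,dy=+4->C; (8,9):dx=-7,dy=+7->D; (8,10):dx=-11,dy=+3->D
  (9,10):dx=-4,dy=-4->C
Step 2: C = 30, D = 15, total pairs = 45.
Step 3: tau = (C - D)/(n(n-1)/2) = (30 - 15)/45 = 0.333333.
Step 4: Exact two-sided p-value (enumerate n! = 3628800 permutations of y under H0): p = 0.216373.
Step 5: alpha = 0.1. fail to reject H0.

tau_b = 0.3333 (C=30, D=15), p = 0.216373, fail to reject H0.


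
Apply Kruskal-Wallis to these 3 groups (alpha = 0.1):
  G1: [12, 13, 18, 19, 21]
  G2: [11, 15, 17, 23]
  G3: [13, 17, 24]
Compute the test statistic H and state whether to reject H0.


Step 1: Combine all N = 12 observations and assign midranks.
sorted (value, group, rank): (11,G2,1), (12,G1,2), (13,G1,3.5), (13,G3,3.5), (15,G2,5), (17,G2,6.5), (17,G3,6.5), (18,G1,8), (19,G1,9), (21,G1,10), (23,G2,11), (24,G3,12)
Step 2: Sum ranks within each group.
R_1 = 32.5 (n_1 = 5)
R_2 = 23.5 (n_2 = 4)
R_3 = 22 (n_3 = 3)
Step 3: H = 12/(N(N+1)) * sum(R_i^2/n_i) - 3(N+1)
     = 12/(12*13) * (32.5^2/5 + 23.5^2/4 + 22^2/3) - 3*13
     = 0.076923 * 510.646 - 39
     = 0.280449.
Step 4: Ties present; correction factor C = 1 - 12/(12^3 - 12) = 0.993007. Corrected H = 0.280449 / 0.993007 = 0.282424.
Step 5: Under H0, H ~ chi^2(2); p-value = 0.868305.
Step 6: alpha = 0.1. fail to reject H0.

H = 0.2824, df = 2, p = 0.868305, fail to reject H0.


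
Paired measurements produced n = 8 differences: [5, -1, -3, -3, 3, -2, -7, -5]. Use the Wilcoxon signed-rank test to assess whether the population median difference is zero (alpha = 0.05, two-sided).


Step 1: Drop any zero differences (none here) and take |d_i|.
|d| = [5, 1, 3, 3, 3, 2, 7, 5]
Step 2: Midrank |d_i| (ties get averaged ranks).
ranks: |5|->6.5, |1|->1, |3|->4, |3|->4, |3|->4, |2|->2, |7|->8, |5|->6.5
Step 3: Attach original signs; sum ranks with positive sign and with negative sign.
W+ = 6.5 + 4 = 10.5
W- = 1 + 4 + 4 + 2 + 8 + 6.5 = 25.5
(Check: W+ + W- = 36 should equal n(n+1)/2 = 36.)
Step 4: Test statistic W = min(W+, W-) = 10.5.
Step 5: Ties in |d|, so use the tie-corrected normal approximation.
        E[W] = n(n+1)/4 = 8*9/4 = 18.
        Tie groups: |d|=3 (t=3), |d|=5 (t=2); sum(t^3 - t) = 30.
        Var[W] = n(n+1)(2n+1)/24 - sum(t^3-t)/48 = 1224/24 - 30/48 = 50.375.
        z = (W - E[W]) / sqrt(Var[W]) = (10.5 - 18) / 7.0975 = -1.0567.
        Two-sided p = 2*Phi(z) = 0.290646.
Step 6: alpha = 0.05. fail to reject H0.

W+ = 10.5, W- = 25.5, W = min = 10.5, p = 0.290646, fail to reject H0.


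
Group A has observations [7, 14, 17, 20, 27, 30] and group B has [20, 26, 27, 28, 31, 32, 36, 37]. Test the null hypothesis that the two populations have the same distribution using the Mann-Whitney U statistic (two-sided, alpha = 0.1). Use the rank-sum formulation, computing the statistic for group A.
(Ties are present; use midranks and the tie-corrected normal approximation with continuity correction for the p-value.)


Step 1: Combine and sort all 14 observations; assign midranks.
sorted (value, group): (7,X), (14,X), (17,X), (20,X), (20,Y), (26,Y), (27,X), (27,Y), (28,Y), (30,X), (31,Y), (32,Y), (36,Y), (37,Y)
ranks: 7->1, 14->2, 17->3, 20->4.5, 20->4.5, 26->6, 27->7.5, 27->7.5, 28->9, 30->10, 31->11, 32->12, 36->13, 37->14
Step 2: Rank sum for X: R1 = 1 + 2 + 3 + 4.5 + 7.5 + 10 = 28.
Step 3: U_X = R1 - n1(n1+1)/2 = 28 - 6*7/2 = 28 - 21 = 7.
       U_Y = n1*n2 - U_X = 48 - 7 = 41.
Step 4: Ties are present, so use the tie-corrected normal approximation (with continuity correction) for the p-value.
Step 5: p-value = 0.032774; compare to alpha = 0.1. reject H0.

U_X = 7, p = 0.032774, reject H0 at alpha = 0.1.


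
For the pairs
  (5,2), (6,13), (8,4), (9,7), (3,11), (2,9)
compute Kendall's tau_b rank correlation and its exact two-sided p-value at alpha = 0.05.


Step 1: Enumerate the 15 unordered pairs (i,j) with i<j and classify each by sign(x_j-x_i) * sign(y_j-y_i).
  (1,2):dx=+1,dy=+11->C; (1,3):dx=+3,dy=+2->C; (1,4):dx=+4,dy=+5->C; (1,5):dx=-2,dy=+9->D
  (1,6):dx=-3,dy=+7->D; (2,3):dx=+2,dy=-9->D; (2,4):dx=+3,dy=-6->D; (2,5):dx=-3,dy=-2->C
  (2,6):dx=-4,dy=-4->C; (3,4):dx=+1,dy=+3->C; (3,5):dx=-5,dy=+7->D; (3,6):dx=-6,dy=+5->D
  (4,5):dx=-6,dy=+4->D; (4,6):dx=-7,dy=+2->D; (5,6):dx=-1,dy=-2->C
Step 2: C = 7, D = 8, total pairs = 15.
Step 3: tau = (C - D)/(n(n-1)/2) = (7 - 8)/15 = -0.066667.
Step 4: Exact two-sided p-value (enumerate n! = 720 permutations of y under H0): p = 1.000000.
Step 5: alpha = 0.05. fail to reject H0.

tau_b = -0.0667 (C=7, D=8), p = 1.000000, fail to reject H0.


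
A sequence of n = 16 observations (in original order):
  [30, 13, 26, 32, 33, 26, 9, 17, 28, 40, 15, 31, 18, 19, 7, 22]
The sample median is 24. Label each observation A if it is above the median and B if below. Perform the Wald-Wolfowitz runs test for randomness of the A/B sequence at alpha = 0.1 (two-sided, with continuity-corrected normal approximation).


Step 1: Compute median = 24; label A = above, B = below.
Labels in order: ABAAAABBAABABBBB  (n_A = 8, n_B = 8)
Step 2: Count runs R = 8.
Step 3: Under H0 (random ordering), E[R] = 2*n_A*n_B/(n_A+n_B) + 1 = 2*8*8/16 + 1 = 9.0000.
        Var[R] = 2*n_A*n_B*(2*n_A*n_B - n_A - n_B) / ((n_A+n_B)^2 * (n_A+n_B-1)) = 14336/3840 = 3.7333.
        SD[R] = 1.9322.
Step 4: Continuity-corrected z = (R + 0.5 - E[R]) / SD[R] = (8 + 0.5 - 9.0000) / 1.9322 = -0.2588.
Step 5: Two-sided p-value via normal approximation = 2*(1 - Phi(|z|)) = 0.795809.
Step 6: alpha = 0.1. fail to reject H0.

R = 8, z = -0.2588, p = 0.795809, fail to reject H0.


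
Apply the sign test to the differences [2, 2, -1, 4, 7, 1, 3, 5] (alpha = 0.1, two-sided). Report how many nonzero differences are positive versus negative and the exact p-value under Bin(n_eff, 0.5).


Step 1: Discard zero differences. Original n = 8; n_eff = number of nonzero differences = 8.
Nonzero differences (with sign): +2, +2, -1, +4, +7, +1, +3, +5
Step 2: Count signs: positive = 7, negative = 1.
Step 3: Under H0: P(positive) = 0.5, so the number of positives S ~ Bin(8, 0.5).
Step 4: Two-sided exact p-value = sum of Bin(8,0.5) probabilities at or below the observed probability = 0.070312.
Step 5: alpha = 0.1. reject H0.

n_eff = 8, pos = 7, neg = 1, p = 0.070312, reject H0.


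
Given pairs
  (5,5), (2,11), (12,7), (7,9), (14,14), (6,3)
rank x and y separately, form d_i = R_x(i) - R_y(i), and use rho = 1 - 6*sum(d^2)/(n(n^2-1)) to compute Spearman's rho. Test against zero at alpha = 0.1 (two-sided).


Step 1: Rank x and y separately (midranks; no ties here).
rank(x): 5->2, 2->1, 12->5, 7->4, 14->6, 6->3
rank(y): 5->2, 11->5, 7->3, 9->4, 14->6, 3->1
Step 2: d_i = R_x(i) - R_y(i); compute d_i^2.
  (2-2)^2=0, (1-5)^2=16, (5-3)^2=4, (4-4)^2=0, (6-6)^2=0, (3-1)^2=4
sum(d^2) = 24.
Step 3: rho = 1 - 6*24 / (6*(6^2 - 1)) = 1 - 144/210 = 0.314286.
Step 4: Under H0, t = rho * sqrt((n-2)/(1-rho^2)) = 0.6621 ~ t(4).
Step 5: Two-sided p-value from the t-distribution with 4 df = 0.544093.
Step 6: alpha = 0.1. fail to reject H0.

rho = 0.3143, p = 0.544093, fail to reject H0 at alpha = 0.1.


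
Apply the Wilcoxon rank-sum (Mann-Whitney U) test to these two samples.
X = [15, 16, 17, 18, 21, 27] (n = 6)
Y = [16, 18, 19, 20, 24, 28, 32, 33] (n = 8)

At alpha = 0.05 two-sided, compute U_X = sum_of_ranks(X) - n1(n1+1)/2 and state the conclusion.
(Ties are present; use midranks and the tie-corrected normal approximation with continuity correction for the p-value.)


Step 1: Combine and sort all 14 observations; assign midranks.
sorted (value, group): (15,X), (16,X), (16,Y), (17,X), (18,X), (18,Y), (19,Y), (20,Y), (21,X), (24,Y), (27,X), (28,Y), (32,Y), (33,Y)
ranks: 15->1, 16->2.5, 16->2.5, 17->4, 18->5.5, 18->5.5, 19->7, 20->8, 21->9, 24->10, 27->11, 28->12, 32->13, 33->14
Step 2: Rank sum for X: R1 = 1 + 2.5 + 4 + 5.5 + 9 + 11 = 33.
Step 3: U_X = R1 - n1(n1+1)/2 = 33 - 6*7/2 = 33 - 21 = 12.
       U_Y = n1*n2 - U_X = 48 - 12 = 36.
Step 4: Ties are present, so use the tie-corrected normal approximation (with continuity correction) for the p-value.
Step 5: p-value = 0.136773; compare to alpha = 0.05. fail to reject H0.

U_X = 12, p = 0.136773, fail to reject H0 at alpha = 0.05.


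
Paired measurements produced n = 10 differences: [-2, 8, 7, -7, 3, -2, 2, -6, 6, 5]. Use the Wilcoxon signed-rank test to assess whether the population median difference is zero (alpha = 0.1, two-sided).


Step 1: Drop any zero differences (none here) and take |d_i|.
|d| = [2, 8, 7, 7, 3, 2, 2, 6, 6, 5]
Step 2: Midrank |d_i| (ties get averaged ranks).
ranks: |2|->2, |8|->10, |7|->8.5, |7|->8.5, |3|->4, |2|->2, |2|->2, |6|->6.5, |6|->6.5, |5|->5
Step 3: Attach original signs; sum ranks with positive sign and with negative sign.
W+ = 10 + 8.5 + 4 + 2 + 6.5 + 5 = 36
W- = 2 + 8.5 + 2 + 6.5 = 19
(Check: W+ + W- = 55 should equal n(n+1)/2 = 55.)
Step 4: Test statistic W = min(W+, W-) = 19.
Step 5: Ties in |d|, so use the tie-corrected normal approximation.
        E[W] = n(n+1)/4 = 10*11/4 = 27.5.
        Tie groups: |d|=2 (t=3), |d|=6 (t=2), |d|=7 (t=2); sum(t^3 - t) = 36.
        Var[W] = n(n+1)(2n+1)/24 - sum(t^3-t)/48 = 2310/24 - 36/48 = 95.5.
        z = (W - E[W]) / sqrt(Var[W]) = (19 - 27.5) / 9.7724 = -0.8698.
        Two-sided p = 2*Phi(z) = 0.384412.
Step 6: alpha = 0.1. fail to reject H0.

W+ = 36, W- = 19, W = min = 19, p = 0.384412, fail to reject H0.


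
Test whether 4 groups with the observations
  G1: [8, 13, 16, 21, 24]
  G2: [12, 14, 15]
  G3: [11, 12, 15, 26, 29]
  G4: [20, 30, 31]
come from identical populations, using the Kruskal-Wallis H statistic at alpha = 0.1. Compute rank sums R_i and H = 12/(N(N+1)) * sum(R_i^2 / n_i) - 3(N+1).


Step 1: Combine all N = 16 observations and assign midranks.
sorted (value, group, rank): (8,G1,1), (11,G3,2), (12,G2,3.5), (12,G3,3.5), (13,G1,5), (14,G2,6), (15,G2,7.5), (15,G3,7.5), (16,G1,9), (20,G4,10), (21,G1,11), (24,G1,12), (26,G3,13), (29,G3,14), (30,G4,15), (31,G4,16)
Step 2: Sum ranks within each group.
R_1 = 38 (n_1 = 5)
R_2 = 17 (n_2 = 3)
R_3 = 40 (n_3 = 5)
R_4 = 41 (n_4 = 3)
Step 3: H = 12/(N(N+1)) * sum(R_i^2/n_i) - 3(N+1)
     = 12/(16*17) * (38^2/5 + 17^2/3 + 40^2/5 + 41^2/3) - 3*17
     = 0.044118 * 1265.47 - 51
     = 4.829412.
Step 4: Ties present; correction factor C = 1 - 12/(16^3 - 16) = 0.997059. Corrected H = 4.829412 / 0.997059 = 4.843658.
Step 5: Under H0, H ~ chi^2(3); p-value = 0.183610.
Step 6: alpha = 0.1. fail to reject H0.

H = 4.8437, df = 3, p = 0.183610, fail to reject H0.


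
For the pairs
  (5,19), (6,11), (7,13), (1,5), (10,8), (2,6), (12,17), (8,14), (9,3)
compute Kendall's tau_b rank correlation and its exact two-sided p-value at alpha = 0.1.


Step 1: Enumerate the 36 unordered pairs (i,j) with i<j and classify each by sign(x_j-x_i) * sign(y_j-y_i).
  (1,2):dx=+1,dy=-8->D; (1,3):dx=+2,dy=-6->D; (1,4):dx=-4,dy=-14->C; (1,5):dx=+5,dy=-11->D
  (1,6):dx=-3,dy=-13->C; (1,7):dx=+7,dy=-2->D; (1,8):dx=+3,dy=-5->D; (1,9):dx=+4,dy=-16->D
  (2,3):dx=+1,dy=+2->C; (2,4):dx=-5,dy=-6->C; (2,5):dx=+4,dy=-3->D; (2,6):dx=-4,dy=-5->C
  (2,7):dx=+6,dy=+6->C; (2,8):dx=+2,dy=+3->C; (2,9):dx=+3,dy=-8->D; (3,4):dx=-6,dy=-8->C
  (3,5):dx=+3,dy=-5->D; (3,6):dx=-5,dy=-7->C; (3,7):dx=+5,dy=+4->C; (3,8):dx=+1,dy=+1->C
  (3,9):dx=+2,dy=-10->D; (4,5):dx=+9,dy=+3->C; (4,6):dx=+1,dy=+1->C; (4,7):dx=+11,dy=+12->C
  (4,8):dx=+7,dy=+9->C; (4,9):dx=+8,dy=-2->D; (5,6):dx=-8,dy=-2->C; (5,7):dx=+2,dy=+9->C
  (5,8):dx=-2,dy=+6->D; (5,9):dx=-1,dy=-5->C; (6,7):dx=+10,dy=+11->C; (6,8):dx=+6,dy=+8->C
  (6,9):dx=+7,dy=-3->D; (7,8):dx=-4,dy=-3->C; (7,9):dx=-3,dy=-14->C; (8,9):dx=+1,dy=-11->D
Step 2: C = 22, D = 14, total pairs = 36.
Step 3: tau = (C - D)/(n(n-1)/2) = (22 - 14)/36 = 0.222222.
Step 4: Exact two-sided p-value (enumerate n! = 362880 permutations of y under H0): p = 0.476709.
Step 5: alpha = 0.1. fail to reject H0.

tau_b = 0.2222 (C=22, D=14), p = 0.476709, fail to reject H0.


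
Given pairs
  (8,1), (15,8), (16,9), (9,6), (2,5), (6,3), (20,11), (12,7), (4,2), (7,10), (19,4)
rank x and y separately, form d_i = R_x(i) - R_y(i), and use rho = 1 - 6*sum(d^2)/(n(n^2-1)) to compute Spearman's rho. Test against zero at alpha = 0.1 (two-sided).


Step 1: Rank x and y separately (midranks; no ties here).
rank(x): 8->5, 15->8, 16->9, 9->6, 2->1, 6->3, 20->11, 12->7, 4->2, 7->4, 19->10
rank(y): 1->1, 8->8, 9->9, 6->6, 5->5, 3->3, 11->11, 7->7, 2->2, 10->10, 4->4
Step 2: d_i = R_x(i) - R_y(i); compute d_i^2.
  (5-1)^2=16, (8-8)^2=0, (9-9)^2=0, (6-6)^2=0, (1-5)^2=16, (3-3)^2=0, (11-11)^2=0, (7-7)^2=0, (2-2)^2=0, (4-10)^2=36, (10-4)^2=36
sum(d^2) = 104.
Step 3: rho = 1 - 6*104 / (11*(11^2 - 1)) = 1 - 624/1320 = 0.527273.
Step 4: Under H0, t = rho * sqrt((n-2)/(1-rho^2)) = 1.8616 ~ t(9).
Step 5: Two-sided p-value from the t-distribution with 9 df = 0.095565.
Step 6: alpha = 0.1. reject H0.

rho = 0.5273, p = 0.095565, reject H0 at alpha = 0.1.


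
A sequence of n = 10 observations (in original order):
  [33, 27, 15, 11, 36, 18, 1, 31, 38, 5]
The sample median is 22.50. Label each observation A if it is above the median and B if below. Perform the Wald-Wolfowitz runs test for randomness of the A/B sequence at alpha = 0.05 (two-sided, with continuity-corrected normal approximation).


Step 1: Compute median = 22.50; label A = above, B = below.
Labels in order: AABBABBAAB  (n_A = 5, n_B = 5)
Step 2: Count runs R = 6.
Step 3: Under H0 (random ordering), E[R] = 2*n_A*n_B/(n_A+n_B) + 1 = 2*5*5/10 + 1 = 6.0000.
        Var[R] = 2*n_A*n_B*(2*n_A*n_B - n_A - n_B) / ((n_A+n_B)^2 * (n_A+n_B-1)) = 2000/900 = 2.2222.
        SD[R] = 1.4907.
Step 4: R = E[R], so z = 0 with no continuity correction.
Step 5: Two-sided p-value via normal approximation = 2*(1 - Phi(|z|)) = 1.000000.
Step 6: alpha = 0.05. fail to reject H0.

R = 6, z = 0.0000, p = 1.000000, fail to reject H0.


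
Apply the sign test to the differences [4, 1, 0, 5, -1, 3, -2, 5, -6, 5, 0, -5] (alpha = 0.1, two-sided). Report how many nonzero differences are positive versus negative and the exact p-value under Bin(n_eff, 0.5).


Step 1: Discard zero differences. Original n = 12; n_eff = number of nonzero differences = 10.
Nonzero differences (with sign): +4, +1, +5, -1, +3, -2, +5, -6, +5, -5
Step 2: Count signs: positive = 6, negative = 4.
Step 3: Under H0: P(positive) = 0.5, so the number of positives S ~ Bin(10, 0.5).
Step 4: Two-sided exact p-value = sum of Bin(10,0.5) probabilities at or below the observed probability = 0.753906.
Step 5: alpha = 0.1. fail to reject H0.

n_eff = 10, pos = 6, neg = 4, p = 0.753906, fail to reject H0.


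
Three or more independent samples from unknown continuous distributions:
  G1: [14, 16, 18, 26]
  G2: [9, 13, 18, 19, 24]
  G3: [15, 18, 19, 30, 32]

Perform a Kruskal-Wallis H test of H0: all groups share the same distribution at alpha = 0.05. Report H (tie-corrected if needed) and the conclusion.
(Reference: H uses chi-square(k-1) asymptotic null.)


Step 1: Combine all N = 14 observations and assign midranks.
sorted (value, group, rank): (9,G2,1), (13,G2,2), (14,G1,3), (15,G3,4), (16,G1,5), (18,G1,7), (18,G2,7), (18,G3,7), (19,G2,9.5), (19,G3,9.5), (24,G2,11), (26,G1,12), (30,G3,13), (32,G3,14)
Step 2: Sum ranks within each group.
R_1 = 27 (n_1 = 4)
R_2 = 30.5 (n_2 = 5)
R_3 = 47.5 (n_3 = 5)
Step 3: H = 12/(N(N+1)) * sum(R_i^2/n_i) - 3(N+1)
     = 12/(14*15) * (27^2/4 + 30.5^2/5 + 47.5^2/5) - 3*15
     = 0.057143 * 819.55 - 45
     = 1.831429.
Step 4: Ties present; correction factor C = 1 - 30/(14^3 - 14) = 0.989011. Corrected H = 1.831429 / 0.989011 = 1.851778.
Step 5: Under H0, H ~ chi^2(2); p-value = 0.396179.
Step 6: alpha = 0.05. fail to reject H0.

H = 1.8518, df = 2, p = 0.396179, fail to reject H0.


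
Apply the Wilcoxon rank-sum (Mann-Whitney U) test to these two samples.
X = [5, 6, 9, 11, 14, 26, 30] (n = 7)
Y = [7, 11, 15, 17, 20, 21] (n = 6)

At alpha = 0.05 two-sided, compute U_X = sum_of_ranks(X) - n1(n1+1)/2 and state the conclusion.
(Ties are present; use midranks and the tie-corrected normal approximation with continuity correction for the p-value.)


Step 1: Combine and sort all 13 observations; assign midranks.
sorted (value, group): (5,X), (6,X), (7,Y), (9,X), (11,X), (11,Y), (14,X), (15,Y), (17,Y), (20,Y), (21,Y), (26,X), (30,X)
ranks: 5->1, 6->2, 7->3, 9->4, 11->5.5, 11->5.5, 14->7, 15->8, 17->9, 20->10, 21->11, 26->12, 30->13
Step 2: Rank sum for X: R1 = 1 + 2 + 4 + 5.5 + 7 + 12 + 13 = 44.5.
Step 3: U_X = R1 - n1(n1+1)/2 = 44.5 - 7*8/2 = 44.5 - 28 = 16.5.
       U_Y = n1*n2 - U_X = 42 - 16.5 = 25.5.
Step 4: Ties are present, so use the tie-corrected normal approximation (with continuity correction) for the p-value.
Step 5: p-value = 0.567176; compare to alpha = 0.05. fail to reject H0.

U_X = 16.5, p = 0.567176, fail to reject H0 at alpha = 0.05.


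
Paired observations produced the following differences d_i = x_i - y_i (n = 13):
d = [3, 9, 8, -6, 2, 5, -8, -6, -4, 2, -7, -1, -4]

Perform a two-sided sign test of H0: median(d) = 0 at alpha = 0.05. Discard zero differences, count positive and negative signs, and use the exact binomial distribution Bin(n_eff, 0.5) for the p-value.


Step 1: Discard zero differences. Original n = 13; n_eff = number of nonzero differences = 13.
Nonzero differences (with sign): +3, +9, +8, -6, +2, +5, -8, -6, -4, +2, -7, -1, -4
Step 2: Count signs: positive = 6, negative = 7.
Step 3: Under H0: P(positive) = 0.5, so the number of positives S ~ Bin(13, 0.5).
Step 4: Two-sided exact p-value = sum of Bin(13,0.5) probabilities at or below the observed probability = 1.000000.
Step 5: alpha = 0.05. fail to reject H0.

n_eff = 13, pos = 6, neg = 7, p = 1.000000, fail to reject H0.


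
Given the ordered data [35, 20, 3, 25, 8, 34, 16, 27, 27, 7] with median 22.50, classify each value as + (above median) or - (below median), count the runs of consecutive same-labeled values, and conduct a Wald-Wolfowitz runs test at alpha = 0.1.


Step 1: Compute median = 22.50; label A = above, B = below.
Labels in order: ABBABABAAB  (n_A = 5, n_B = 5)
Step 2: Count runs R = 8.
Step 3: Under H0 (random ordering), E[R] = 2*n_A*n_B/(n_A+n_B) + 1 = 2*5*5/10 + 1 = 6.0000.
        Var[R] = 2*n_A*n_B*(2*n_A*n_B - n_A - n_B) / ((n_A+n_B)^2 * (n_A+n_B-1)) = 2000/900 = 2.2222.
        SD[R] = 1.4907.
Step 4: Continuity-corrected z = (R - 0.5 - E[R]) / SD[R] = (8 - 0.5 - 6.0000) / 1.4907 = 1.0062.
Step 5: Two-sided p-value via normal approximation = 2*(1 - Phi(|z|)) = 0.314305.
Step 6: alpha = 0.1. fail to reject H0.

R = 8, z = 1.0062, p = 0.314305, fail to reject H0.


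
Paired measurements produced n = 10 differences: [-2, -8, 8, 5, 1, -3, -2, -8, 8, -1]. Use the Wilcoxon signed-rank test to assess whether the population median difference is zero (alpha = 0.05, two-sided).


Step 1: Drop any zero differences (none here) and take |d_i|.
|d| = [2, 8, 8, 5, 1, 3, 2, 8, 8, 1]
Step 2: Midrank |d_i| (ties get averaged ranks).
ranks: |2|->3.5, |8|->8.5, |8|->8.5, |5|->6, |1|->1.5, |3|->5, |2|->3.5, |8|->8.5, |8|->8.5, |1|->1.5
Step 3: Attach original signs; sum ranks with positive sign and with negative sign.
W+ = 8.5 + 6 + 1.5 + 8.5 = 24.5
W- = 3.5 + 8.5 + 5 + 3.5 + 8.5 + 1.5 = 30.5
(Check: W+ + W- = 55 should equal n(n+1)/2 = 55.)
Step 4: Test statistic W = min(W+, W-) = 24.5.
Step 5: Ties in |d|, so use the tie-corrected normal approximation.
        E[W] = n(n+1)/4 = 10*11/4 = 27.5.
        Tie groups: |d|=1 (t=2), |d|=2 (t=2), |d|=8 (t=4); sum(t^3 - t) = 72.
        Var[W] = n(n+1)(2n+1)/24 - sum(t^3-t)/48 = 2310/24 - 72/48 = 94.75.
        z = (W - E[W]) / sqrt(Var[W]) = (24.5 - 27.5) / 9.7340 = -0.3082.
        Two-sided p = 2*Phi(z) = 0.757931.
Step 6: alpha = 0.05. fail to reject H0.

W+ = 24.5, W- = 30.5, W = min = 24.5, p = 0.757931, fail to reject H0.


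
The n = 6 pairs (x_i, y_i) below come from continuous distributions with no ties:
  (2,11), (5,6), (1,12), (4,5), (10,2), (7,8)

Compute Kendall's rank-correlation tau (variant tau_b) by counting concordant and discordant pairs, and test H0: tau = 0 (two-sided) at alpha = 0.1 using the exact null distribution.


Step 1: Enumerate the 15 unordered pairs (i,j) with i<j and classify each by sign(x_j-x_i) * sign(y_j-y_i).
  (1,2):dx=+3,dy=-5->D; (1,3):dx=-1,dy=+1->D; (1,4):dx=+2,dy=-6->D; (1,5):dx=+8,dy=-9->D
  (1,6):dx=+5,dy=-3->D; (2,3):dx=-4,dy=+6->D; (2,4):dx=-1,dy=-1->C; (2,5):dx=+5,dy=-4->D
  (2,6):dx=+2,dy=+2->C; (3,4):dx=+3,dy=-7->D; (3,5):dx=+9,dy=-10->D; (3,6):dx=+6,dy=-4->D
  (4,5):dx=+6,dy=-3->D; (4,6):dx=+3,dy=+3->C; (5,6):dx=-3,dy=+6->D
Step 2: C = 3, D = 12, total pairs = 15.
Step 3: tau = (C - D)/(n(n-1)/2) = (3 - 12)/15 = -0.600000.
Step 4: Exact two-sided p-value (enumerate n! = 720 permutations of y under H0): p = 0.136111.
Step 5: alpha = 0.1. fail to reject H0.

tau_b = -0.6000 (C=3, D=12), p = 0.136111, fail to reject H0.


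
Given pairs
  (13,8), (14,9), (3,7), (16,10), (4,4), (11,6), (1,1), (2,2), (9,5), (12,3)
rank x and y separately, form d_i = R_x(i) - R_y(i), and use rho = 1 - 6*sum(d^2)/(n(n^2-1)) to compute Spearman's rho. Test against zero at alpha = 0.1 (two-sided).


Step 1: Rank x and y separately (midranks; no ties here).
rank(x): 13->8, 14->9, 3->3, 16->10, 4->4, 11->6, 1->1, 2->2, 9->5, 12->7
rank(y): 8->8, 9->9, 7->7, 10->10, 4->4, 6->6, 1->1, 2->2, 5->5, 3->3
Step 2: d_i = R_x(i) - R_y(i); compute d_i^2.
  (8-8)^2=0, (9-9)^2=0, (3-7)^2=16, (10-10)^2=0, (4-4)^2=0, (6-6)^2=0, (1-1)^2=0, (2-2)^2=0, (5-5)^2=0, (7-3)^2=16
sum(d^2) = 32.
Step 3: rho = 1 - 6*32 / (10*(10^2 - 1)) = 1 - 192/990 = 0.806061.
Step 4: Under H0, t = rho * sqrt((n-2)/(1-rho^2)) = 3.8522 ~ t(8).
Step 5: Two-sided p-value from the t-distribution with 8 df = 0.004862.
Step 6: alpha = 0.1. reject H0.

rho = 0.8061, p = 0.004862, reject H0 at alpha = 0.1.


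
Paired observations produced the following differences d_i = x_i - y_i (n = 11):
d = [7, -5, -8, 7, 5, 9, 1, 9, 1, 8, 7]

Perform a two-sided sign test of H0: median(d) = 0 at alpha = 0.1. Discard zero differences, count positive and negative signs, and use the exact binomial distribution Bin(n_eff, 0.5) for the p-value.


Step 1: Discard zero differences. Original n = 11; n_eff = number of nonzero differences = 11.
Nonzero differences (with sign): +7, -5, -8, +7, +5, +9, +1, +9, +1, +8, +7
Step 2: Count signs: positive = 9, negative = 2.
Step 3: Under H0: P(positive) = 0.5, so the number of positives S ~ Bin(11, 0.5).
Step 4: Two-sided exact p-value = sum of Bin(11,0.5) probabilities at or below the observed probability = 0.065430.
Step 5: alpha = 0.1. reject H0.

n_eff = 11, pos = 9, neg = 2, p = 0.065430, reject H0.


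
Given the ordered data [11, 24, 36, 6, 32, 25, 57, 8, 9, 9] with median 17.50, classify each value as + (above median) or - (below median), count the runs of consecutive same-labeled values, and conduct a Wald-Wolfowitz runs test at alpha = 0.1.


Step 1: Compute median = 17.50; label A = above, B = below.
Labels in order: BAABAAABBB  (n_A = 5, n_B = 5)
Step 2: Count runs R = 5.
Step 3: Under H0 (random ordering), E[R] = 2*n_A*n_B/(n_A+n_B) + 1 = 2*5*5/10 + 1 = 6.0000.
        Var[R] = 2*n_A*n_B*(2*n_A*n_B - n_A - n_B) / ((n_A+n_B)^2 * (n_A+n_B-1)) = 2000/900 = 2.2222.
        SD[R] = 1.4907.
Step 4: Continuity-corrected z = (R + 0.5 - E[R]) / SD[R] = (5 + 0.5 - 6.0000) / 1.4907 = -0.3354.
Step 5: Two-sided p-value via normal approximation = 2*(1 - Phi(|z|)) = 0.737316.
Step 6: alpha = 0.1. fail to reject H0.

R = 5, z = -0.3354, p = 0.737316, fail to reject H0.


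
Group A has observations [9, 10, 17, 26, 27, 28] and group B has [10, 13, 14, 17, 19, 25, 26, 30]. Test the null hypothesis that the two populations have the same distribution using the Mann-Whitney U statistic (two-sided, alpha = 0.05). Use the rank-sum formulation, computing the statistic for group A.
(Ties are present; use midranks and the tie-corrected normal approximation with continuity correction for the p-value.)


Step 1: Combine and sort all 14 observations; assign midranks.
sorted (value, group): (9,X), (10,X), (10,Y), (13,Y), (14,Y), (17,X), (17,Y), (19,Y), (25,Y), (26,X), (26,Y), (27,X), (28,X), (30,Y)
ranks: 9->1, 10->2.5, 10->2.5, 13->4, 14->5, 17->6.5, 17->6.5, 19->8, 25->9, 26->10.5, 26->10.5, 27->12, 28->13, 30->14
Step 2: Rank sum for X: R1 = 1 + 2.5 + 6.5 + 10.5 + 12 + 13 = 45.5.
Step 3: U_X = R1 - n1(n1+1)/2 = 45.5 - 6*7/2 = 45.5 - 21 = 24.5.
       U_Y = n1*n2 - U_X = 48 - 24.5 = 23.5.
Step 4: Ties are present, so use the tie-corrected normal approximation (with continuity correction) for the p-value.
Step 5: p-value = 1.000000; compare to alpha = 0.05. fail to reject H0.

U_X = 24.5, p = 1.000000, fail to reject H0 at alpha = 0.05.


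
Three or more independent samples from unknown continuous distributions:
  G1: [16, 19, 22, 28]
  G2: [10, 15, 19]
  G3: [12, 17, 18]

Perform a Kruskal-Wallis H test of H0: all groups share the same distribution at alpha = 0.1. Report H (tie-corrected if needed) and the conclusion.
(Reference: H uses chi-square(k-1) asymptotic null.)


Step 1: Combine all N = 10 observations and assign midranks.
sorted (value, group, rank): (10,G2,1), (12,G3,2), (15,G2,3), (16,G1,4), (17,G3,5), (18,G3,6), (19,G1,7.5), (19,G2,7.5), (22,G1,9), (28,G1,10)
Step 2: Sum ranks within each group.
R_1 = 30.5 (n_1 = 4)
R_2 = 11.5 (n_2 = 3)
R_3 = 13 (n_3 = 3)
Step 3: H = 12/(N(N+1)) * sum(R_i^2/n_i) - 3(N+1)
     = 12/(10*11) * (30.5^2/4 + 11.5^2/3 + 13^2/3) - 3*11
     = 0.109091 * 332.979 - 33
     = 3.325000.
Step 4: Ties present; correction factor C = 1 - 6/(10^3 - 10) = 0.993939. Corrected H = 3.325000 / 0.993939 = 3.345274.
Step 5: Under H0, H ~ chi^2(2); p-value = 0.187751.
Step 6: alpha = 0.1. fail to reject H0.

H = 3.3453, df = 2, p = 0.187751, fail to reject H0.


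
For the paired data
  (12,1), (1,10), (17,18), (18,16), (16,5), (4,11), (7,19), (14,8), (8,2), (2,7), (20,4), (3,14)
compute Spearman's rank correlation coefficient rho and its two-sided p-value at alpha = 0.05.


Step 1: Rank x and y separately (midranks; no ties here).
rank(x): 12->7, 1->1, 17->10, 18->11, 16->9, 4->4, 7->5, 14->8, 8->6, 2->2, 20->12, 3->3
rank(y): 1->1, 10->7, 18->11, 16->10, 5->4, 11->8, 19->12, 8->6, 2->2, 7->5, 4->3, 14->9
Step 2: d_i = R_x(i) - R_y(i); compute d_i^2.
  (7-1)^2=36, (1-7)^2=36, (10-11)^2=1, (11-10)^2=1, (9-4)^2=25, (4-8)^2=16, (5-12)^2=49, (8-6)^2=4, (6-2)^2=16, (2-5)^2=9, (12-3)^2=81, (3-9)^2=36
sum(d^2) = 310.
Step 3: rho = 1 - 6*310 / (12*(12^2 - 1)) = 1 - 1860/1716 = -0.083916.
Step 4: Under H0, t = rho * sqrt((n-2)/(1-rho^2)) = -0.2663 ~ t(10).
Step 5: Two-sided p-value from the t-distribution with 10 df = 0.795415.
Step 6: alpha = 0.05. fail to reject H0.

rho = -0.0839, p = 0.795415, fail to reject H0 at alpha = 0.05.


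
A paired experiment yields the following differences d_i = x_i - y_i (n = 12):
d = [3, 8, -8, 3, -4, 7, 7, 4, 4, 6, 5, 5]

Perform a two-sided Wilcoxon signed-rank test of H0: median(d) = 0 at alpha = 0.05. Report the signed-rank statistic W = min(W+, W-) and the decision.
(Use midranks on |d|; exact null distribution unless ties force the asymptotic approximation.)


Step 1: Drop any zero differences (none here) and take |d_i|.
|d| = [3, 8, 8, 3, 4, 7, 7, 4, 4, 6, 5, 5]
Step 2: Midrank |d_i| (ties get averaged ranks).
ranks: |3|->1.5, |8|->11.5, |8|->11.5, |3|->1.5, |4|->4, |7|->9.5, |7|->9.5, |4|->4, |4|->4, |6|->8, |5|->6.5, |5|->6.5
Step 3: Attach original signs; sum ranks with positive sign and with negative sign.
W+ = 1.5 + 11.5 + 1.5 + 9.5 + 9.5 + 4 + 4 + 8 + 6.5 + 6.5 = 62.5
W- = 11.5 + 4 = 15.5
(Check: W+ + W- = 78 should equal n(n+1)/2 = 78.)
Step 4: Test statistic W = min(W+, W-) = 15.5.
Step 5: Ties in |d|, so use the tie-corrected normal approximation.
        E[W] = n(n+1)/4 = 12*13/4 = 39.
        Tie groups: |d|=3 (t=2), |d|=4 (t=3), |d|=5 (t=2), |d|=7 (t=2), |d|=8 (t=2); sum(t^3 - t) = 48.
        Var[W] = n(n+1)(2n+1)/24 - sum(t^3-t)/48 = 3900/24 - 48/48 = 161.5.
        z = (W - E[W]) / sqrt(Var[W]) = (15.5 - 39) / 12.7083 = -1.8492.
        Two-sided p = 2*Phi(z) = 0.064430.
Step 6: alpha = 0.05. fail to reject H0.

W+ = 62.5, W- = 15.5, W = min = 15.5, p = 0.064430, fail to reject H0.


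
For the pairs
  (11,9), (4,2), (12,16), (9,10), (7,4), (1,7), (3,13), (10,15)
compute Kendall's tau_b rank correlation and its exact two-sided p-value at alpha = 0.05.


Step 1: Enumerate the 28 unordered pairs (i,j) with i<j and classify each by sign(x_j-x_i) * sign(y_j-y_i).
  (1,2):dx=-7,dy=-7->C; (1,3):dx=+1,dy=+7->C; (1,4):dx=-2,dy=+1->D; (1,5):dx=-4,dy=-5->C
  (1,6):dx=-10,dy=-2->C; (1,7):dx=-8,dy=+4->D; (1,8):dx=-1,dy=+6->D; (2,3):dx=+8,dy=+14->C
  (2,4):dx=+5,dy=+8->C; (2,5):dx=+3,dy=+2->C; (2,6):dx=-3,dy=+5->D; (2,7):dx=-1,dy=+11->D
  (2,8):dx=+6,dy=+13->C; (3,4):dx=-3,dy=-6->C; (3,5):dx=-5,dy=-12->C; (3,6):dx=-11,dy=-9->C
  (3,7):dx=-9,dy=-3->C; (3,8):dx=-2,dy=-1->C; (4,5):dx=-2,dy=-6->C; (4,6):dx=-8,dy=-3->C
  (4,7):dx=-6,dy=+3->D; (4,8):dx=+1,dy=+5->C; (5,6):dx=-6,dy=+3->D; (5,7):dx=-4,dy=+9->D
  (5,8):dx=+3,dy=+11->C; (6,7):dx=+2,dy=+6->C; (6,8):dx=+9,dy=+8->C; (7,8):dx=+7,dy=+2->C
Step 2: C = 20, D = 8, total pairs = 28.
Step 3: tau = (C - D)/(n(n-1)/2) = (20 - 8)/28 = 0.428571.
Step 4: Exact two-sided p-value (enumerate n! = 40320 permutations of y under H0): p = 0.178869.
Step 5: alpha = 0.05. fail to reject H0.

tau_b = 0.4286 (C=20, D=8), p = 0.178869, fail to reject H0.


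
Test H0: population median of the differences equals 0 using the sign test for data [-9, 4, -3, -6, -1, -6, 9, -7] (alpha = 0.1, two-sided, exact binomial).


Step 1: Discard zero differences. Original n = 8; n_eff = number of nonzero differences = 8.
Nonzero differences (with sign): -9, +4, -3, -6, -1, -6, +9, -7
Step 2: Count signs: positive = 2, negative = 6.
Step 3: Under H0: P(positive) = 0.5, so the number of positives S ~ Bin(8, 0.5).
Step 4: Two-sided exact p-value = sum of Bin(8,0.5) probabilities at or below the observed probability = 0.289062.
Step 5: alpha = 0.1. fail to reject H0.

n_eff = 8, pos = 2, neg = 6, p = 0.289062, fail to reject H0.


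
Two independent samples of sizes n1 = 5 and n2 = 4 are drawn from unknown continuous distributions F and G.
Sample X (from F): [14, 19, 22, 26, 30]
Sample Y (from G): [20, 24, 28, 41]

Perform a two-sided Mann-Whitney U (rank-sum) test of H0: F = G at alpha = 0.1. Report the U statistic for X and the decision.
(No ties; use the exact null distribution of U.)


Step 1: Combine and sort all 9 observations; assign midranks.
sorted (value, group): (14,X), (19,X), (20,Y), (22,X), (24,Y), (26,X), (28,Y), (30,X), (41,Y)
ranks: 14->1, 19->2, 20->3, 22->4, 24->5, 26->6, 28->7, 30->8, 41->9
Step 2: Rank sum for X: R1 = 1 + 2 + 4 + 6 + 8 = 21.
Step 3: U_X = R1 - n1(n1+1)/2 = 21 - 5*6/2 = 21 - 15 = 6.
       U_Y = n1*n2 - U_X = 20 - 6 = 14.
Step 4: No ties, so the exact null distribution of U (based on enumerating the C(9,5) = 126 equally likely rank assignments) gives the two-sided p-value.
Step 5: p-value = 0.412698; compare to alpha = 0.1. fail to reject H0.

U_X = 6, p = 0.412698, fail to reject H0 at alpha = 0.1.


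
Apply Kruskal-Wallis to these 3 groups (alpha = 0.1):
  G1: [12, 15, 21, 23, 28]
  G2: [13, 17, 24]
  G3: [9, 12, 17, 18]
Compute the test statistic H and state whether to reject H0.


Step 1: Combine all N = 12 observations and assign midranks.
sorted (value, group, rank): (9,G3,1), (12,G1,2.5), (12,G3,2.5), (13,G2,4), (15,G1,5), (17,G2,6.5), (17,G3,6.5), (18,G3,8), (21,G1,9), (23,G1,10), (24,G2,11), (28,G1,12)
Step 2: Sum ranks within each group.
R_1 = 38.5 (n_1 = 5)
R_2 = 21.5 (n_2 = 3)
R_3 = 18 (n_3 = 4)
Step 3: H = 12/(N(N+1)) * sum(R_i^2/n_i) - 3(N+1)
     = 12/(12*13) * (38.5^2/5 + 21.5^2/3 + 18^2/4) - 3*13
     = 0.076923 * 531.533 - 39
     = 1.887179.
Step 4: Ties present; correction factor C = 1 - 12/(12^3 - 12) = 0.993007. Corrected H = 1.887179 / 0.993007 = 1.900469.
Step 5: Under H0, H ~ chi^2(2); p-value = 0.386650.
Step 6: alpha = 0.1. fail to reject H0.

H = 1.9005, df = 2, p = 0.386650, fail to reject H0.


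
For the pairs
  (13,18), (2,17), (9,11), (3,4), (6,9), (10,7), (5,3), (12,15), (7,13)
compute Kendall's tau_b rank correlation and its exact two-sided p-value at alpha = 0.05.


Step 1: Enumerate the 36 unordered pairs (i,j) with i<j and classify each by sign(x_j-x_i) * sign(y_j-y_i).
  (1,2):dx=-11,dy=-1->C; (1,3):dx=-4,dy=-7->C; (1,4):dx=-10,dy=-14->C; (1,5):dx=-7,dy=-9->C
  (1,6):dx=-3,dy=-11->C; (1,7):dx=-8,dy=-15->C; (1,8):dx=-1,dy=-3->C; (1,9):dx=-6,dy=-5->C
  (2,3):dx=+7,dy=-6->D; (2,4):dx=+1,dy=-13->D; (2,5):dx=+4,dy=-8->D; (2,6):dx=+8,dy=-10->D
  (2,7):dx=+3,dy=-14->D; (2,8):dx=+10,dy=-2->D; (2,9):dx=+5,dy=-4->D; (3,4):dx=-6,dy=-7->C
  (3,5):dx=-3,dy=-2->C; (3,6):dx=+1,dy=-4->D; (3,7):dx=-4,dy=-8->C; (3,8):dx=+3,dy=+4->C
  (3,9):dx=-2,dy=+2->D; (4,5):dx=+3,dy=+5->C; (4,6):dx=+7,dy=+3->C; (4,7):dx=+2,dy=-1->D
  (4,8):dx=+9,dy=+11->C; (4,9):dx=+4,dy=+9->C; (5,6):dx=+4,dy=-2->D; (5,7):dx=-1,dy=-6->C
  (5,8):dx=+6,dy=+6->C; (5,9):dx=+1,dy=+4->C; (6,7):dx=-5,dy=-4->C; (6,8):dx=+2,dy=+8->C
  (6,9):dx=-3,dy=+6->D; (7,8):dx=+7,dy=+12->C; (7,9):dx=+2,dy=+10->C; (8,9):dx=-5,dy=-2->C
Step 2: C = 24, D = 12, total pairs = 36.
Step 3: tau = (C - D)/(n(n-1)/2) = (24 - 12)/36 = 0.333333.
Step 4: Exact two-sided p-value (enumerate n! = 362880 permutations of y under H0): p = 0.259518.
Step 5: alpha = 0.05. fail to reject H0.

tau_b = 0.3333 (C=24, D=12), p = 0.259518, fail to reject H0.


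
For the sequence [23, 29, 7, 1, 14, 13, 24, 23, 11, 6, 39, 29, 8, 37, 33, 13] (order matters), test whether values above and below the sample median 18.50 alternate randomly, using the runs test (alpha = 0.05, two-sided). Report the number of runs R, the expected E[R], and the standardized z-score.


Step 1: Compute median = 18.50; label A = above, B = below.
Labels in order: AABBBBAABBAABAAB  (n_A = 8, n_B = 8)
Step 2: Count runs R = 8.
Step 3: Under H0 (random ordering), E[R] = 2*n_A*n_B/(n_A+n_B) + 1 = 2*8*8/16 + 1 = 9.0000.
        Var[R] = 2*n_A*n_B*(2*n_A*n_B - n_A - n_B) / ((n_A+n_B)^2 * (n_A+n_B-1)) = 14336/3840 = 3.7333.
        SD[R] = 1.9322.
Step 4: Continuity-corrected z = (R + 0.5 - E[R]) / SD[R] = (8 + 0.5 - 9.0000) / 1.9322 = -0.2588.
Step 5: Two-sided p-value via normal approximation = 2*(1 - Phi(|z|)) = 0.795809.
Step 6: alpha = 0.05. fail to reject H0.

R = 8, z = -0.2588, p = 0.795809, fail to reject H0.


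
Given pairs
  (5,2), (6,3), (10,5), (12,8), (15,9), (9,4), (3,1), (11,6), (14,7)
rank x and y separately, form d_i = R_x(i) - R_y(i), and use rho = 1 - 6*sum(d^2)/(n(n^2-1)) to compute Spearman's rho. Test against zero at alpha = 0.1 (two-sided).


Step 1: Rank x and y separately (midranks; no ties here).
rank(x): 5->2, 6->3, 10->5, 12->7, 15->9, 9->4, 3->1, 11->6, 14->8
rank(y): 2->2, 3->3, 5->5, 8->8, 9->9, 4->4, 1->1, 6->6, 7->7
Step 2: d_i = R_x(i) - R_y(i); compute d_i^2.
  (2-2)^2=0, (3-3)^2=0, (5-5)^2=0, (7-8)^2=1, (9-9)^2=0, (4-4)^2=0, (1-1)^2=0, (6-6)^2=0, (8-7)^2=1
sum(d^2) = 2.
Step 3: rho = 1 - 6*2 / (9*(9^2 - 1)) = 1 - 12/720 = 0.983333.
Step 4: Under H0, t = rho * sqrt((n-2)/(1-rho^2)) = 14.3096 ~ t(7).
Step 5: Two-sided p-value from the t-distribution with 7 df = 0.000002.
Step 6: alpha = 0.1. reject H0.

rho = 0.9833, p = 0.000002, reject H0 at alpha = 0.1.


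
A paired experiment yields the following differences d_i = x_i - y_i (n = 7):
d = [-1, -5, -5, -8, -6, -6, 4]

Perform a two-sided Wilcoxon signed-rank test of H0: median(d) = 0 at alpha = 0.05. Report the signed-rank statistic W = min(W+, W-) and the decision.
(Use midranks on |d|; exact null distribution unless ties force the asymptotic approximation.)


Step 1: Drop any zero differences (none here) and take |d_i|.
|d| = [1, 5, 5, 8, 6, 6, 4]
Step 2: Midrank |d_i| (ties get averaged ranks).
ranks: |1|->1, |5|->3.5, |5|->3.5, |8|->7, |6|->5.5, |6|->5.5, |4|->2
Step 3: Attach original signs; sum ranks with positive sign and with negative sign.
W+ = 2 = 2
W- = 1 + 3.5 + 3.5 + 7 + 5.5 + 5.5 = 26
(Check: W+ + W- = 28 should equal n(n+1)/2 = 28.)
Step 4: Test statistic W = min(W+, W-) = 2.
Step 5: Ties in |d|, so use the tie-corrected normal approximation.
        E[W] = n(n+1)/4 = 7*8/4 = 14.
        Tie groups: |d|=5 (t=2), |d|=6 (t=2); sum(t^3 - t) = 12.
        Var[W] = n(n+1)(2n+1)/24 - sum(t^3-t)/48 = 840/24 - 12/48 = 34.75.
        z = (W - E[W]) / sqrt(Var[W]) = (2 - 14) / 5.8949 = -2.0357.
        Two-sided p = 2*Phi(z) = 0.041785.
Step 6: alpha = 0.05. reject H0.

W+ = 2, W- = 26, W = min = 2, p = 0.041785, reject H0.
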